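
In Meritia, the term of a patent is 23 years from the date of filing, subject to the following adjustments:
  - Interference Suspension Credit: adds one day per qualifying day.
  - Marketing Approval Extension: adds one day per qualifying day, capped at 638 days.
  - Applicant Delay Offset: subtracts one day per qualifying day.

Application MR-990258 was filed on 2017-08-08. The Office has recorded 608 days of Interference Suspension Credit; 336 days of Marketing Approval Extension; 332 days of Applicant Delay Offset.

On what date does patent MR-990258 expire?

Base term: filing date + 23 years → 8 August 2040.
Interference Suspension Credit: +608 days → 8 April 2042.
Marketing Approval Extension: 336 days (within the 638-day cap) → +336 days → 10 March 2043.
Applicant Delay Offset: −332 days → 12 April 2042.

April 12, 2042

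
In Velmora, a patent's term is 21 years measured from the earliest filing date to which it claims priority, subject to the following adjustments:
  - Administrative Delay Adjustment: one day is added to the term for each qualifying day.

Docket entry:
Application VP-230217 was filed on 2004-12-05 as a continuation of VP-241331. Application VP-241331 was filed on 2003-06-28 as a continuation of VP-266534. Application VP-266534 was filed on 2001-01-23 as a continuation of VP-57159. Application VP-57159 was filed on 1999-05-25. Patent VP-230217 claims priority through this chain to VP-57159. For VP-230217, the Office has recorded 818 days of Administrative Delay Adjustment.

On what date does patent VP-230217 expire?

Earliest priority filing: 25 May 1999.
Base term: 25 May 1999 + 21 years → 25 May 2020.
Administrative Delay Adjustment: +818 days → 21 August 2022.

2022-08-21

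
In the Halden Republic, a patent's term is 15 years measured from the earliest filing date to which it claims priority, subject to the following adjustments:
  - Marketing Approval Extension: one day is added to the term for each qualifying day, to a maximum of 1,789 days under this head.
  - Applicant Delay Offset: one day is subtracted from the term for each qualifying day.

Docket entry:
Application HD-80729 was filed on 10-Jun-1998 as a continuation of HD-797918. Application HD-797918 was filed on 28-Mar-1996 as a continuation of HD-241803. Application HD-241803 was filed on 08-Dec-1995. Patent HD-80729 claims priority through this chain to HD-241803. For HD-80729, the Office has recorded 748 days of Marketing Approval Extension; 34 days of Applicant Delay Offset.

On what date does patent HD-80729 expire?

Earliest priority filing: 8 December 1995.
Base term: 8 December 1995 + 15 years → 8 December 2010.
Marketing Approval Extension: 748 days (within the 1789-day cap) → +748 days → 25 December 2012.
Applicant Delay Offset: −34 days → 21 November 2012.

2012-11-21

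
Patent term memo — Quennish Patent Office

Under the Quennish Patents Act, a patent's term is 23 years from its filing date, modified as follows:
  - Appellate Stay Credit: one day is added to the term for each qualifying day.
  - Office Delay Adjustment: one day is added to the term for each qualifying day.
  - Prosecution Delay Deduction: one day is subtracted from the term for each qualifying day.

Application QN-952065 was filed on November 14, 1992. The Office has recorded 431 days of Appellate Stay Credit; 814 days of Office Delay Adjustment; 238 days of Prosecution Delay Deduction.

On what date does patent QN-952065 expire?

Base term: filing date + 23 years → 14 November 2015.
Appellate Stay Credit: +431 days → 18 January 2017.
Office Delay Adjustment: +814 days → 12 April 2019.
Prosecution Delay Deduction: −238 days → 17 August 2018.

2018-08-17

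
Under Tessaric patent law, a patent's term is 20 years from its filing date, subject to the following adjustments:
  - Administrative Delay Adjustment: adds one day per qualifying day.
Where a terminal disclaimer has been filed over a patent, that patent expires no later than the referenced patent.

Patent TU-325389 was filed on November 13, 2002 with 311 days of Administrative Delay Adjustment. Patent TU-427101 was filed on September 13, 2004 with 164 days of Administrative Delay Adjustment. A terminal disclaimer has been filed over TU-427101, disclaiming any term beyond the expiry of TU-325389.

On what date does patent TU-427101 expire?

Natural term of TU-427101:
  Base: filing + 20 years → 13 September 2024.
  Administrative Delay Adjustment: +164 days → 24 February 2025.
Expiry of referenced patent TU-325389:
  Base: filing + 20 years → 13 November 2022.
  Administrative Delay Adjustment: +311 days → 20 September 2023.
Terminal disclaimer: TU-427101 expires on the earlier of 24 February 2025 and 20 September 2023.

2023-09-20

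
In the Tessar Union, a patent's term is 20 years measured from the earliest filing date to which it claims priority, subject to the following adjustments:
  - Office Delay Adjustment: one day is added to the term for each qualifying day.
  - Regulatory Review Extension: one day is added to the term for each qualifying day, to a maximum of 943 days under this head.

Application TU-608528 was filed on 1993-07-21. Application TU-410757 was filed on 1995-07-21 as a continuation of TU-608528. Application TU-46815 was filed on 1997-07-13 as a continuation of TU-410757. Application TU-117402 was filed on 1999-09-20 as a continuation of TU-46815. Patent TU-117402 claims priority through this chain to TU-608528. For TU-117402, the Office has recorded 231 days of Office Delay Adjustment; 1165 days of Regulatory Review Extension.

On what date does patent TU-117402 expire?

Earliest priority filing: 21 July 1993.
Base term: 21 July 1993 + 20 years → 21 July 2013.
Office Delay Adjustment: +231 days → 9 March 2014.
Regulatory Review Extension: 1165 days claimed exceeds the 943-day cap, so +943 days → 7 October 2016.

October 7, 2016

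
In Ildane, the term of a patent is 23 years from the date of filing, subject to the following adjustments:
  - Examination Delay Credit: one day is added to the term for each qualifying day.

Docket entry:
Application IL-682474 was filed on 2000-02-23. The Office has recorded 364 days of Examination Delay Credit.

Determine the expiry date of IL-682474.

2024-02-22

Base term: filing date + 23 years → 23 February 2023.
Examination Delay Credit: +364 days → 22 February 2024.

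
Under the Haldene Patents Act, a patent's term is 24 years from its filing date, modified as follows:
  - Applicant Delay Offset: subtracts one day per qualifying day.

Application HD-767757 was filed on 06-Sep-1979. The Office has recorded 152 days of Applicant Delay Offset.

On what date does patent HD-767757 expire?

Base term: filing date + 24 years → 6 September 2003.
Applicant Delay Offset: −152 days → 7 April 2003.

2003-04-07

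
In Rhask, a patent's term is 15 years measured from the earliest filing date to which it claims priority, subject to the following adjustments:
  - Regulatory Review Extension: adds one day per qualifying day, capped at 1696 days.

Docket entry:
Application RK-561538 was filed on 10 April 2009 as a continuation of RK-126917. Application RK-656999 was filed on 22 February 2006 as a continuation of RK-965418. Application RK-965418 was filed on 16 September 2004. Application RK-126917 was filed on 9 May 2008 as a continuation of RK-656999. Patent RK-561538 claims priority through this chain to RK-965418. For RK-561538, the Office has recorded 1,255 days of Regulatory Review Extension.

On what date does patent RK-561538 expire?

2023-02-22

Earliest priority filing: 16 September 2004.
Base term: 16 September 2004 + 15 years → 16 September 2019.
Regulatory Review Extension: 1255 days (within the 1696-day cap) → +1255 days → 22 February 2023.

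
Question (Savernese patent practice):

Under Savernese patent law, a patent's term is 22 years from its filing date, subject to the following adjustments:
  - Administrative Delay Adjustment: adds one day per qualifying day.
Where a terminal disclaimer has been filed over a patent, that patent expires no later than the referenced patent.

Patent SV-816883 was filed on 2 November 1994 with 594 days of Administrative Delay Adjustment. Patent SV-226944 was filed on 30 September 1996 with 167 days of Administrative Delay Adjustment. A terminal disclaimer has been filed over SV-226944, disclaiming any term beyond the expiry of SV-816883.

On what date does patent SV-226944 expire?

Natural term of SV-226944:
  Base: filing + 22 years → 30 September 2018.
  Administrative Delay Adjustment: +167 days → 16 March 2019.
Expiry of referenced patent SV-816883:
  Base: filing + 22 years → 2 November 2016.
  Administrative Delay Adjustment: +594 days → 19 June 2018.
Terminal disclaimer: SV-226944 expires on the earlier of 16 March 2019 and 19 June 2018.

June 19, 2018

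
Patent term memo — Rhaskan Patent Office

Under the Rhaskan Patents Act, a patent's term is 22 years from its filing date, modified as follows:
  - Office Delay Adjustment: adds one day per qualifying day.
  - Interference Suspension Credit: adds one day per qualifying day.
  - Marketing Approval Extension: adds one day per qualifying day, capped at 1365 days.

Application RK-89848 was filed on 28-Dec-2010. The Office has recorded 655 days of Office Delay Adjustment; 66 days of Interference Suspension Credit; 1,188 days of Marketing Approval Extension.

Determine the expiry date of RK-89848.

Base term: filing date + 22 years → 28 December 2032.
Office Delay Adjustment: +655 days → 14 October 2034.
Interference Suspension Credit: +66 days → 19 December 2034.
Marketing Approval Extension: 1188 days (within the 1365-day cap) → +1188 days → 21 March 2038.

March 21, 2038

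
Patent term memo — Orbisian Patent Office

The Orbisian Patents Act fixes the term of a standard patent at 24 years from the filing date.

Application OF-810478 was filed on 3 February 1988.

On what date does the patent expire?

2012-02-03

Filing date + 24 years → 3 February 2012.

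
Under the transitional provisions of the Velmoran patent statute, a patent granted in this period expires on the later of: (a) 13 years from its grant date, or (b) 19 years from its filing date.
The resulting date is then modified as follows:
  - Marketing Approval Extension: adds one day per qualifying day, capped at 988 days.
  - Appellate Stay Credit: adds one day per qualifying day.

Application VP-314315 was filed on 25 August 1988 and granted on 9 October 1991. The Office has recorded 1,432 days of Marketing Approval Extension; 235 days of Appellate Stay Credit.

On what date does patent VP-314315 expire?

(a) grant + 13 years → 9 October 2004.
(b) filing + 19 years → 25 August 2007.
Later of the two: 25 August 2007.
Marketing Approval Extension: 1432 days claimed exceeds the 988-day cap, so +988 days → 9 May 2010.
Appellate Stay Credit: +235 days → 30 December 2010.

December 30, 2010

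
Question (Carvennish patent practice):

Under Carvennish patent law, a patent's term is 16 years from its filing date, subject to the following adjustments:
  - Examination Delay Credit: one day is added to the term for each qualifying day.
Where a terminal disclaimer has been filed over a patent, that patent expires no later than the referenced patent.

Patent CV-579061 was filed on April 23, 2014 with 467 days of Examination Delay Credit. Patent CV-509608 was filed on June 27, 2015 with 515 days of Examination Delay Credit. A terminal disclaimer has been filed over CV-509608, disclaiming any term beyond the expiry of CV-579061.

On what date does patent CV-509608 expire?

August 3, 2031

Natural term of CV-509608:
  Base: filing + 16 years → 27 June 2031.
  Examination Delay Credit: +515 days → 23 November 2032.
Expiry of referenced patent CV-579061:
  Base: filing + 16 years → 23 April 2030.
  Examination Delay Credit: +467 days → 3 August 2031.
Terminal disclaimer: CV-509608 expires on the earlier of 23 November 2032 and 3 August 2031.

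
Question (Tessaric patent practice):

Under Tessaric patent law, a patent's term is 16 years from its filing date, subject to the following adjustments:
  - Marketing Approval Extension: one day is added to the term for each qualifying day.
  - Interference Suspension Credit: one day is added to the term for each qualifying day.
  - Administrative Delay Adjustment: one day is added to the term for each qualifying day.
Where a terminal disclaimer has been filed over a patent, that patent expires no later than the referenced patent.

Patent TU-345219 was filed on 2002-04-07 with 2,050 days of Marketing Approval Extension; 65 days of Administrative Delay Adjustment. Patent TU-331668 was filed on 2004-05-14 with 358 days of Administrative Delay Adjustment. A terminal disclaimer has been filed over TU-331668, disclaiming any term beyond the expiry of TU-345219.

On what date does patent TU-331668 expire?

May 7, 2021

Natural term of TU-331668:
  Base: filing + 16 years → 14 May 2020.
  Administrative Delay Adjustment: +358 days → 7 May 2021.
Expiry of referenced patent TU-345219:
  Base: filing + 16 years → 7 April 2018.
  Marketing Approval Extension: +2050 days → 17 November 2023.
  Administrative Delay Adjustment: +65 days → 21 January 2024.
Terminal disclaimer: TU-331668 expires on the earlier of 7 May 2021 and 21 January 2024.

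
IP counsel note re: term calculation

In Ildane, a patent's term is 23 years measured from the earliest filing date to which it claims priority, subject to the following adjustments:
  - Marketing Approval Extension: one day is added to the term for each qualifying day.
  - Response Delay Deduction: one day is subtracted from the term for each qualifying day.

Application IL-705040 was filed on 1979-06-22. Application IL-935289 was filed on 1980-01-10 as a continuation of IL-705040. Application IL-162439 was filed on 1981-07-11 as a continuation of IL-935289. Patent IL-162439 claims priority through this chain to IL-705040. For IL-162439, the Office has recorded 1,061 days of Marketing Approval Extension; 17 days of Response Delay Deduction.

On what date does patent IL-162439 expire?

May 1, 2005

Earliest priority filing: 22 June 1979.
Base term: 22 June 1979 + 23 years → 22 June 2002.
Marketing Approval Extension: +1061 days → 18 May 2005.
Response Delay Deduction: −17 days → 1 May 2005.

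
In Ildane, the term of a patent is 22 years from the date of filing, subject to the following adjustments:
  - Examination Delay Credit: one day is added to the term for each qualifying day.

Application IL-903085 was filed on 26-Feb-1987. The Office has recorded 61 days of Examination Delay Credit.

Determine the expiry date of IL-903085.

April 28, 2009

Base term: filing date + 22 years → 26 February 2009.
Examination Delay Credit: +61 days → 28 April 2009.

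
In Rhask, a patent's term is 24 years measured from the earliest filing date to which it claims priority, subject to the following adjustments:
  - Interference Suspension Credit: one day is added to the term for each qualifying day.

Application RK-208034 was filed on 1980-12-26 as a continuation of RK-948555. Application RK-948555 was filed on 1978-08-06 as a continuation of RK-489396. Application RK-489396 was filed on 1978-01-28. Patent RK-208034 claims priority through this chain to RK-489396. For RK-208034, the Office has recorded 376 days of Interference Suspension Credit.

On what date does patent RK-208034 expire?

2003-02-08

Earliest priority filing: 28 January 1978.
Base term: 28 January 1978 + 24 years → 28 January 2002.
Interference Suspension Credit: +376 days → 8 February 2003.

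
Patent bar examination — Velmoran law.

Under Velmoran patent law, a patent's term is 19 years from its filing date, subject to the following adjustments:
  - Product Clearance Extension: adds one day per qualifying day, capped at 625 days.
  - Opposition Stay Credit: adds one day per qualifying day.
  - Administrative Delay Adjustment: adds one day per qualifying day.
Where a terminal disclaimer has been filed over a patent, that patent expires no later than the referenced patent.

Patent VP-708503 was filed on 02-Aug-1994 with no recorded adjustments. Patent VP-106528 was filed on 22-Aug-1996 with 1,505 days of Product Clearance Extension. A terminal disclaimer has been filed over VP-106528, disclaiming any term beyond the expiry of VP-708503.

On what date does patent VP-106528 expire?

Natural term of VP-106528:
  Base: filing + 19 years → 22 August 2015.
  Product Clearance Extension: 1505 days claimed exceeds the 625-day cap, so +625 days → 8 May 2017.
Expiry of referenced patent VP-708503:
  Base: filing + 19 years → 2 August 2013.
Terminal disclaimer: VP-106528 expires on the earlier of 8 May 2017 and 2 August 2013.

August 2, 2013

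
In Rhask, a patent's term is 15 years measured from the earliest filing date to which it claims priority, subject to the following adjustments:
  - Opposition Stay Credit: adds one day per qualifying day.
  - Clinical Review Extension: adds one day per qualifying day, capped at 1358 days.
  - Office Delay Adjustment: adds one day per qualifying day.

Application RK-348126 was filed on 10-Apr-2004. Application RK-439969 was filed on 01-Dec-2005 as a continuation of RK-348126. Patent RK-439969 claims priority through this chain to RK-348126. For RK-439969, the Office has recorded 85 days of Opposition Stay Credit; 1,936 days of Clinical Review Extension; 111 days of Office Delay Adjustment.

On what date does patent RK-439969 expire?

July 12, 2023

Earliest priority filing: 10 April 2004.
Base term: 10 April 2004 + 15 years → 10 April 2019.
Opposition Stay Credit: +85 days → 4 July 2019.
Clinical Review Extension: 1936 days claimed exceeds the 1358-day cap, so +1358 days → 23 March 2023.
Office Delay Adjustment: +111 days → 12 July 2023.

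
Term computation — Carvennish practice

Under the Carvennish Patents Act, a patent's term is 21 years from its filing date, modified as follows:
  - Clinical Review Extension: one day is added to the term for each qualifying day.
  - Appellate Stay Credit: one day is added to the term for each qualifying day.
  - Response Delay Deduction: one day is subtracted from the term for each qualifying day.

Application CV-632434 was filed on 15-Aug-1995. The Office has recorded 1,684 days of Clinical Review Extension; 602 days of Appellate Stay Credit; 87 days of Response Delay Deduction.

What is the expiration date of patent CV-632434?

August 23, 2022

Base term: filing date + 21 years → 15 August 2016.
Clinical Review Extension: +1684 days → 26 March 2021.
Appellate Stay Credit: +602 days → 18 November 2022.
Response Delay Deduction: −87 days → 23 August 2022.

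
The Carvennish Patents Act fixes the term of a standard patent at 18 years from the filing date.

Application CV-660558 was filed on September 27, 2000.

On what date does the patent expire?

Filing date + 18 years → 27 September 2018.

2018-09-27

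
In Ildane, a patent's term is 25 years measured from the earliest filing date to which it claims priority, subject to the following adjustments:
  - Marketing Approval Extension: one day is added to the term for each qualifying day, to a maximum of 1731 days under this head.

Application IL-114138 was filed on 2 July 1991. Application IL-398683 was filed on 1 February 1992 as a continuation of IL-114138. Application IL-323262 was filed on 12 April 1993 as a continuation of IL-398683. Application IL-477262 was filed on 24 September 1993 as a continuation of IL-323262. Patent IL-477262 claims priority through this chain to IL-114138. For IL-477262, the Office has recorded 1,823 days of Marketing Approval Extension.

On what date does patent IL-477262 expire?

2021-03-29

Earliest priority filing: 2 July 1991.
Base term: 2 July 1991 + 25 years → 2 July 2016.
Marketing Approval Extension: 1823 days claimed exceeds the 1731-day cap, so +1731 days → 29 March 2021.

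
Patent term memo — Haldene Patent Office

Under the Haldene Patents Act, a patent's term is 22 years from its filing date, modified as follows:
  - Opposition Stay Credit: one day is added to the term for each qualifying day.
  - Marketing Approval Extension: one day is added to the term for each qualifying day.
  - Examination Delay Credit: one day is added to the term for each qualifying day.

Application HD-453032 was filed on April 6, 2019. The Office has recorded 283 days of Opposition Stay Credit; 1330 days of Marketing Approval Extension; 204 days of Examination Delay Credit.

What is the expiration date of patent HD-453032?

2046-03-28

Base term: filing date + 22 years → 6 April 2041.
Opposition Stay Credit: +283 days → 14 January 2042.
Marketing Approval Extension: +1330 days → 5 September 2045.
Examination Delay Credit: +204 days → 28 March 2046.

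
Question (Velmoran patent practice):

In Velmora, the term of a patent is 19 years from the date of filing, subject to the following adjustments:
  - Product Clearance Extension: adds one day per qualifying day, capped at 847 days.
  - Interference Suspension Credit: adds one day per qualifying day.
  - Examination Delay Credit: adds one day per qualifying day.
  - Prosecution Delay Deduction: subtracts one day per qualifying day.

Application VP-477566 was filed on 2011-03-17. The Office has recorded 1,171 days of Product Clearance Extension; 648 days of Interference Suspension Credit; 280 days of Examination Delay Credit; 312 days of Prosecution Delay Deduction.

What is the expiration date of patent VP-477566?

Base term: filing date + 19 years → 17 March 2030.
Product Clearance Extension: 1171 days claimed exceeds the 847-day cap, so +847 days → 11 July 2032.
Interference Suspension Credit: +648 days → 20 April 2034.
Examination Delay Credit: +280 days → 25 January 2035.
Prosecution Delay Deduction: −312 days → 19 March 2034.

March 19, 2034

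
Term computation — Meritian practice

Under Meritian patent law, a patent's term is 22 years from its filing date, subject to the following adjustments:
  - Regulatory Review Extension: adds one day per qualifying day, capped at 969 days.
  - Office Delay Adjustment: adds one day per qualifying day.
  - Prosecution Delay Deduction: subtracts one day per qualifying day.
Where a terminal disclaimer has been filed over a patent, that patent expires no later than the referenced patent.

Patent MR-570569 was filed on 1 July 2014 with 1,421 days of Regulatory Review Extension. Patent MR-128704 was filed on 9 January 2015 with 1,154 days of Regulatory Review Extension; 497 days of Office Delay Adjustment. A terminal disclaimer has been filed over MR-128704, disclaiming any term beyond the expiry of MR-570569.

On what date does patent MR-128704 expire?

February 25, 2039

Natural term of MR-128704:
  Base: filing + 22 years → 9 January 2037.
  Regulatory Review Extension: 1154 days claimed exceeds the 969-day cap, so +969 days → 5 September 2039.
  Office Delay Adjustment: +497 days → 14 January 2041.
Expiry of referenced patent MR-570569:
  Base: filing + 22 years → 1 July 2036.
  Regulatory Review Extension: 1421 days claimed exceeds the 969-day cap, so +969 days → 25 February 2039.
Terminal disclaimer: MR-128704 expires on the earlier of 14 January 2041 and 25 February 2039.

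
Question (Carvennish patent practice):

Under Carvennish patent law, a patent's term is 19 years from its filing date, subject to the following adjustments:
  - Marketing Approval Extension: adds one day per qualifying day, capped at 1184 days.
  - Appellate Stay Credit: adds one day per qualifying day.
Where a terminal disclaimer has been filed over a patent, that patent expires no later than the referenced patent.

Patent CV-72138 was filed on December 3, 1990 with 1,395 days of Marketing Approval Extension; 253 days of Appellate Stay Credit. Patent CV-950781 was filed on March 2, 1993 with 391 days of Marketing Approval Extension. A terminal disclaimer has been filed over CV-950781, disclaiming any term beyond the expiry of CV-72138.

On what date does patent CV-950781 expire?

2013-03-28

Natural term of CV-950781:
  Base: filing + 19 years → 2 March 2012.
  Marketing Approval Extension: 391 days (within the 1184-day cap) → +391 days → 28 March 2013.
Expiry of referenced patent CV-72138:
  Base: filing + 19 years → 3 December 2009.
  Marketing Approval Extension: 1395 days claimed exceeds the 1184-day cap, so +1184 days → 1 March 2013.
  Appellate Stay Credit: +253 days → 9 November 2013.
Terminal disclaimer: CV-950781 expires on the earlier of 28 March 2013 and 9 November 2013.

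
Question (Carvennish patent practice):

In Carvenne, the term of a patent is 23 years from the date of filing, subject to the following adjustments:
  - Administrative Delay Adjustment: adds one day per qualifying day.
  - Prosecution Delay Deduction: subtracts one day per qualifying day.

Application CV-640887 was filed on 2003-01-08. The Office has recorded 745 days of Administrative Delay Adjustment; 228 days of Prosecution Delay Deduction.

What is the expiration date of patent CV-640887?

Base term: filing date + 23 years → 8 January 2026.
Administrative Delay Adjustment: +745 days → 23 January 2028.
Prosecution Delay Deduction: −228 days → 9 June 2027.

2027-06-09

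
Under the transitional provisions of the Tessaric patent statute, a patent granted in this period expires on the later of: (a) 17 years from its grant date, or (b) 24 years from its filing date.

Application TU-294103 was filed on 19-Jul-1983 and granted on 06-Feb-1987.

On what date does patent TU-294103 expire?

(a) grant + 17 years → 6 February 2004.
(b) filing + 24 years → 19 July 2007.
Later of the two: 19 July 2007.

2007-07-19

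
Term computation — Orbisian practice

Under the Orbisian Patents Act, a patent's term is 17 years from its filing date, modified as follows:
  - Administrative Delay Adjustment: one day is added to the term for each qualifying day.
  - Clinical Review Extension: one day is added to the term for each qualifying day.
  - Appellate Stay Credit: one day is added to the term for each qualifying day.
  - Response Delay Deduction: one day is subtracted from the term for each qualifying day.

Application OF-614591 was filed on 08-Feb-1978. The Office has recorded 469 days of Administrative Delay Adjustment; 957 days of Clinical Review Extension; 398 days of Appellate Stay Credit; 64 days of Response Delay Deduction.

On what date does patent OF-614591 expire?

Base term: filing date + 17 years → 8 February 1995.
Administrative Delay Adjustment: +469 days → 22 May 1996.
Clinical Review Extension: +957 days → 4 January 1999.
Appellate Stay Credit: +398 days → 6 February 2000.
Response Delay Deduction: −64 days → 4 December 1999.

December 4, 1999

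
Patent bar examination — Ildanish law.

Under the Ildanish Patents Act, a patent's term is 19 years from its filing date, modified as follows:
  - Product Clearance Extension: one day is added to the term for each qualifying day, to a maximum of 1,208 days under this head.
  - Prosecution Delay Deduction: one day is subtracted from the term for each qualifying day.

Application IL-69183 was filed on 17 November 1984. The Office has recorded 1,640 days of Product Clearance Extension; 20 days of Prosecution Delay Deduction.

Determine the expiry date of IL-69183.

Base term: filing date + 19 years → 17 November 2003.
Product Clearance Extension: 1640 days claimed exceeds the 1208-day cap, so +1208 days → 9 March 2007.
Prosecution Delay Deduction: −20 days → 17 February 2007.

2007-02-17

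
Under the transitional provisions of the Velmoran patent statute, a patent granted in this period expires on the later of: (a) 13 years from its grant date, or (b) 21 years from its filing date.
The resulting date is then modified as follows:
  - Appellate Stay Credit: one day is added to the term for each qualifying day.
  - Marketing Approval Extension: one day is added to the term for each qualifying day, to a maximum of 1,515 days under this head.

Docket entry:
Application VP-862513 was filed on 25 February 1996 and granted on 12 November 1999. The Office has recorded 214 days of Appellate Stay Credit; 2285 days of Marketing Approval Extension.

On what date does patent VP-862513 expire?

(a) grant + 13 years → 12 November 2012.
(b) filing + 21 years → 25 February 2017.
Later of the two: 25 February 2017.
Appellate Stay Credit: +214 days → 27 September 2017.
Marketing Approval Extension: 2285 days claimed exceeds the 1515-day cap, so +1515 days → 20 November 2021.

November 20, 2021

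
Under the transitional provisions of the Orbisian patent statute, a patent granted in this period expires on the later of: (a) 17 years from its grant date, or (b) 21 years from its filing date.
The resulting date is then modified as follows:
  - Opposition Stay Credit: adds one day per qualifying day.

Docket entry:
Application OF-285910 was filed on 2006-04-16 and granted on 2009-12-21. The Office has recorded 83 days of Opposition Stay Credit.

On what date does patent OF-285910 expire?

2027-07-08

(a) grant + 17 years → 21 December 2026.
(b) filing + 21 years → 16 April 2027.
Later of the two: 16 April 2027.
Opposition Stay Credit: +83 days → 8 July 2027.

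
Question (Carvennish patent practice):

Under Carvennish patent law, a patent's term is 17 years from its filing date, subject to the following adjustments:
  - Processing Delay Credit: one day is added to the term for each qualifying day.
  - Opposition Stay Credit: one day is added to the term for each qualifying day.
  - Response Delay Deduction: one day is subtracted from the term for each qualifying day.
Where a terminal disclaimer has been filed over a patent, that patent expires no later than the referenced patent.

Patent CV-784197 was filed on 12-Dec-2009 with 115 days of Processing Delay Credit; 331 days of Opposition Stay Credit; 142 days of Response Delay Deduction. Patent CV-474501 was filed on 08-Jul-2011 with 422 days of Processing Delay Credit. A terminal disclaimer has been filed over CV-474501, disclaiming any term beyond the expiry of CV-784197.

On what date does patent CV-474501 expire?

Natural term of CV-474501:
  Base: filing + 17 years → 8 July 2028.
  Processing Delay Credit: +422 days → 3 September 2029.
Expiry of referenced patent CV-784197:
  Base: filing + 17 years → 12 December 2026.
  Processing Delay Credit: +115 days → 6 April 2027.
  Opposition Stay Credit: +331 days → 2 March 2028.
  Response Delay Deduction: −142 days → 12 October 2027.
Terminal disclaimer: CV-474501 expires on the earlier of 3 September 2029 and 12 October 2027.

2027-10-12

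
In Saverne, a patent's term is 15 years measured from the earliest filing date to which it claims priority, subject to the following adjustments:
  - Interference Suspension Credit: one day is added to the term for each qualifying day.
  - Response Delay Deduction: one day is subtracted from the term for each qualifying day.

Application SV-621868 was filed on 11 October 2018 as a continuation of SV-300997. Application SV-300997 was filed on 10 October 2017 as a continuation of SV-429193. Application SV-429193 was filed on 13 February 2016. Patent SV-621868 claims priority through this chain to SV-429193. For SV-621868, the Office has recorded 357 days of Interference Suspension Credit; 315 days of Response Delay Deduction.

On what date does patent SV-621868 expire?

2031-03-27

Earliest priority filing: 13 February 2016.
Base term: 13 February 2016 + 15 years → 13 February 2031.
Interference Suspension Credit: +357 days → 5 February 2032.
Response Delay Deduction: −315 days → 27 March 2031.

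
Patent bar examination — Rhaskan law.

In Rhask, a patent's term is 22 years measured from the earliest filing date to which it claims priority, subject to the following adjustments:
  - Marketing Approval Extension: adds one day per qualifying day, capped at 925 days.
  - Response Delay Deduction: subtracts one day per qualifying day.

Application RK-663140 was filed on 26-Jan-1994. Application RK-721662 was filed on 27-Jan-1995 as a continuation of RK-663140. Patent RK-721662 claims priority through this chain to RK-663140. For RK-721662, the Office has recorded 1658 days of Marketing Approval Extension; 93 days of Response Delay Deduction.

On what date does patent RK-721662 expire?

Earliest priority filing: 26 January 1994.
Base term: 26 January 1994 + 22 years → 26 January 2016.
Marketing Approval Extension: 1658 days claimed exceeds the 925-day cap, so +925 days → 8 August 2018.
Response Delay Deduction: −93 days → 7 May 2018.

May 7, 2018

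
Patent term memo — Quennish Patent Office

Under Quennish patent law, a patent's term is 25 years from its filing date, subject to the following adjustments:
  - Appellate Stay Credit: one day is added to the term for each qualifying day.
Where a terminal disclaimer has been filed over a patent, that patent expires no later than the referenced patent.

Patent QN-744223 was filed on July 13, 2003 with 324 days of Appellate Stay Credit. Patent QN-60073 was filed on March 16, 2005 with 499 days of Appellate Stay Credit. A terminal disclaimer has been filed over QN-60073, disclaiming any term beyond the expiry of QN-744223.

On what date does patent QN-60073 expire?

Natural term of QN-60073:
  Base: filing + 25 years → 16 March 2030.
  Appellate Stay Credit: +499 days → 28 July 2031.
Expiry of referenced patent QN-744223:
  Base: filing + 25 years → 13 July 2028.
  Appellate Stay Credit: +324 days → 2 June 2029.
Terminal disclaimer: QN-60073 expires on the earlier of 28 July 2031 and 2 June 2029.

2029-06-02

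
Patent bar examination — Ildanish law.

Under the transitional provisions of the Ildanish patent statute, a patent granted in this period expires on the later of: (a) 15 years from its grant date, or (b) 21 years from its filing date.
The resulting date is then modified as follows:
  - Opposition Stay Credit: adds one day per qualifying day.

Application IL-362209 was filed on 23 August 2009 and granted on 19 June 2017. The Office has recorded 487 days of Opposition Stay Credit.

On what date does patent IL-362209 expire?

2033-10-19

(a) grant + 15 years → 19 June 2032.
(b) filing + 21 years → 23 August 2030.
Later of the two: 19 June 2032.
Opposition Stay Credit: +487 days → 19 October 2033.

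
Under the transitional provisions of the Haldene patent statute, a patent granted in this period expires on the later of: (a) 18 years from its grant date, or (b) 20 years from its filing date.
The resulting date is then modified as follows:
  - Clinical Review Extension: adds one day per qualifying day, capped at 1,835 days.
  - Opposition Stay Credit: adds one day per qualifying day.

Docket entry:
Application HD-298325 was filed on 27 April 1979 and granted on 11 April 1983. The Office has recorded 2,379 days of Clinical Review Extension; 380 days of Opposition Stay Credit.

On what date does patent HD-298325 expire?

2007-05-05

(a) grant + 18 years → 11 April 2001.
(b) filing + 20 years → 27 April 1999.
Later of the two: 11 April 2001.
Clinical Review Extension: 2379 days claimed exceeds the 1835-day cap, so +1835 days → 20 April 2006.
Opposition Stay Credit: +380 days → 5 May 2007.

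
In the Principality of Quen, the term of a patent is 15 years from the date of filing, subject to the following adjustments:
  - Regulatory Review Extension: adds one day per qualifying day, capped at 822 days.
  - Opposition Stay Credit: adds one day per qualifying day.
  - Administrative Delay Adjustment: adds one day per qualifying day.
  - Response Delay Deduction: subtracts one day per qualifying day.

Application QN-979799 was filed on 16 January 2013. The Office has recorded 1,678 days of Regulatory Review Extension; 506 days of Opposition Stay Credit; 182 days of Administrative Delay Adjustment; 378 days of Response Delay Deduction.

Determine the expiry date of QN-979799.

Base term: filing date + 15 years → 16 January 2028.
Regulatory Review Extension: 1678 days claimed exceeds the 822-day cap, so +822 days → 17 April 2030.
Opposition Stay Credit: +506 days → 5 September 2031.
Administrative Delay Adjustment: +182 days → 5 March 2032.
Response Delay Deduction: −378 days → 21 February 2031.

2031-02-21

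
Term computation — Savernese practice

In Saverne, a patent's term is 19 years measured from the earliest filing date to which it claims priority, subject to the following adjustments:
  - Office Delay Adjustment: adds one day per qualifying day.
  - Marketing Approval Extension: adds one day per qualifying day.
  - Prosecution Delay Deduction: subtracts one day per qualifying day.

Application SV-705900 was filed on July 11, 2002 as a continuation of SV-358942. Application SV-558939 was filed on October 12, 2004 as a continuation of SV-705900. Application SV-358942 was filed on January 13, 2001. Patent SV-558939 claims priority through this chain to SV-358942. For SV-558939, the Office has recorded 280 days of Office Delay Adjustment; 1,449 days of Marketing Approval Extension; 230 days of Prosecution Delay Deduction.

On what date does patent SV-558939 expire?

Earliest priority filing: 13 January 2001.
Base term: 13 January 2001 + 19 years → 13 January 2020.
Office Delay Adjustment: +280 days → 19 October 2020.
Marketing Approval Extension: +1449 days → 7 October 2024.
Prosecution Delay Deduction: −230 days → 20 February 2024.

2024-02-20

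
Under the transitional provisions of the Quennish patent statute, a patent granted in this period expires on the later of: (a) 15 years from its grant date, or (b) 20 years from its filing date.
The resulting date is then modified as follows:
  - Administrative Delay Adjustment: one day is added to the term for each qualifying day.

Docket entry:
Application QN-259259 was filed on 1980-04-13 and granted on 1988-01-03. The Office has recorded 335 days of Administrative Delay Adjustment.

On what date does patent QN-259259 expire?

December 4, 2003

(a) grant + 15 years → 3 January 2003.
(b) filing + 20 years → 13 April 2000.
Later of the two: 3 January 2003.
Administrative Delay Adjustment: +335 days → 4 December 2003.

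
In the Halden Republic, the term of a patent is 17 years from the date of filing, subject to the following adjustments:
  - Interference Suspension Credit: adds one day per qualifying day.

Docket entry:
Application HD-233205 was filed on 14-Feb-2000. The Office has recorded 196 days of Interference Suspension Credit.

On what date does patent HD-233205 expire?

Base term: filing date + 17 years → 14 February 2017.
Interference Suspension Credit: +196 days → 29 August 2017.

August 29, 2017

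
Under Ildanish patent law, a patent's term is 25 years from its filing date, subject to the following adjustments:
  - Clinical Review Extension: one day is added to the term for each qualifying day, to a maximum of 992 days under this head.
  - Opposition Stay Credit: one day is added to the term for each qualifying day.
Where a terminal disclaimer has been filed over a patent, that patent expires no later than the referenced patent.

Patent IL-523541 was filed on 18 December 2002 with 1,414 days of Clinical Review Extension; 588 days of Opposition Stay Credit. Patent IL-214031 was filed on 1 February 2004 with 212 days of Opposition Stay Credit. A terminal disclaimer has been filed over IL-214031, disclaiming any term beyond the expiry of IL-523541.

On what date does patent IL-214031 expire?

Natural term of IL-214031:
  Base: filing + 25 years → 1 February 2029.
  Opposition Stay Credit: +212 days → 1 September 2029.
Expiry of referenced patent IL-523541:
  Base: filing + 25 years → 18 December 2027.
  Clinical Review Extension: 1414 days claimed exceeds the 992-day cap, so +992 days → 5 September 2030.
  Opposition Stay Credit: +588 days → 15 April 2032.
Terminal disclaimer: IL-214031 expires on the earlier of 1 September 2029 and 15 April 2032.

2029-09-01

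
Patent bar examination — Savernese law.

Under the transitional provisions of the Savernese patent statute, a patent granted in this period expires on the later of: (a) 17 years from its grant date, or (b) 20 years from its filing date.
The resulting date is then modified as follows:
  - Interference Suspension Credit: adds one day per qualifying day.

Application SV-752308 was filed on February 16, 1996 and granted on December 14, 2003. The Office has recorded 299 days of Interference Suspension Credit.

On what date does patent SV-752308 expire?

(a) grant + 17 years → 14 December 2020.
(b) filing + 20 years → 16 February 2016.
Later of the two: 14 December 2020.
Interference Suspension Credit: +299 days → 9 October 2021.

October 9, 2021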